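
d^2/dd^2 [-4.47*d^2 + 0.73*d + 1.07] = -8.94000000000000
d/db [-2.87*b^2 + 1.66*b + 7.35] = 1.66 - 5.74*b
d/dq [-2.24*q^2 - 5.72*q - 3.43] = -4.48*q - 5.72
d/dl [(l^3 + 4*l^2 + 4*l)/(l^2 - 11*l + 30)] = (l^4 - 22*l^3 + 42*l^2 + 240*l + 120)/(l^4 - 22*l^3 + 181*l^2 - 660*l + 900)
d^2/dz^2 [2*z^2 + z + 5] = 4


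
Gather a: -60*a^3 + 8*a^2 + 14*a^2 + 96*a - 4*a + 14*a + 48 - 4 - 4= -60*a^3 + 22*a^2 + 106*a + 40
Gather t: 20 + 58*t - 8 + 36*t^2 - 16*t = 36*t^2 + 42*t + 12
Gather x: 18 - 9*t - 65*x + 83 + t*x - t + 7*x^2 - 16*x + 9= -10*t + 7*x^2 + x*(t - 81) + 110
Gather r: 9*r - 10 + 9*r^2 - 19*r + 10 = 9*r^2 - 10*r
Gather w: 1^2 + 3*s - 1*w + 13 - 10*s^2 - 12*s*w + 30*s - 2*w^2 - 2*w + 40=-10*s^2 + 33*s - 2*w^2 + w*(-12*s - 3) + 54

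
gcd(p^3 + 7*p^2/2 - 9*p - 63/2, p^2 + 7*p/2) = p + 7/2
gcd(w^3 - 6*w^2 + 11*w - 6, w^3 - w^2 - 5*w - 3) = w - 3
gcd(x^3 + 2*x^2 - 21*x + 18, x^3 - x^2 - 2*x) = 1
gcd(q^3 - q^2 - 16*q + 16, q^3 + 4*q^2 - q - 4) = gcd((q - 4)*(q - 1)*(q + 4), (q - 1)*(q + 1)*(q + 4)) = q^2 + 3*q - 4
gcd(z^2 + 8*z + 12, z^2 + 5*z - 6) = z + 6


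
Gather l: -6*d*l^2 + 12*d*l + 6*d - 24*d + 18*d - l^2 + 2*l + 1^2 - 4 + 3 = l^2*(-6*d - 1) + l*(12*d + 2)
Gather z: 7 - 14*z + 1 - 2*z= 8 - 16*z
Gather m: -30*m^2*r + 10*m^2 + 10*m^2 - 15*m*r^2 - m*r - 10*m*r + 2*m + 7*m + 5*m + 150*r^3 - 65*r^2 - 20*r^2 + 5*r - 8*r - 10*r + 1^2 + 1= m^2*(20 - 30*r) + m*(-15*r^2 - 11*r + 14) + 150*r^3 - 85*r^2 - 13*r + 2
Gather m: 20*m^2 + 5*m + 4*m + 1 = 20*m^2 + 9*m + 1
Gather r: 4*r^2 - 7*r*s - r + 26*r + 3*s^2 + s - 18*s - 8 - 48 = 4*r^2 + r*(25 - 7*s) + 3*s^2 - 17*s - 56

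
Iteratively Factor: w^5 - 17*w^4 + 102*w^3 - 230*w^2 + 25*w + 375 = (w - 5)*(w^4 - 12*w^3 + 42*w^2 - 20*w - 75) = (w - 5)^2*(w^3 - 7*w^2 + 7*w + 15) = (w - 5)^2*(w + 1)*(w^2 - 8*w + 15) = (w - 5)^3*(w + 1)*(w - 3)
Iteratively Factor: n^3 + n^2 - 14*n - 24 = (n + 3)*(n^2 - 2*n - 8) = (n + 2)*(n + 3)*(n - 4)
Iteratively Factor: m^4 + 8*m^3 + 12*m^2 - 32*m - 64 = (m + 4)*(m^3 + 4*m^2 - 4*m - 16) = (m - 2)*(m + 4)*(m^2 + 6*m + 8) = (m - 2)*(m + 4)^2*(m + 2)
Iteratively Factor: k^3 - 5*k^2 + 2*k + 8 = (k + 1)*(k^2 - 6*k + 8) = (k - 4)*(k + 1)*(k - 2)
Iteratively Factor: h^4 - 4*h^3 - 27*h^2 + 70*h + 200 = (h - 5)*(h^3 + h^2 - 22*h - 40) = (h - 5)*(h + 2)*(h^2 - h - 20) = (h - 5)^2*(h + 2)*(h + 4)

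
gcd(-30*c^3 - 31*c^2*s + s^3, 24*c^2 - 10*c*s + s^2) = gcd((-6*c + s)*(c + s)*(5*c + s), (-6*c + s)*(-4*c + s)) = -6*c + s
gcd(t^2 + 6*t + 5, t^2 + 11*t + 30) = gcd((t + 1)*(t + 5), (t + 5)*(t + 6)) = t + 5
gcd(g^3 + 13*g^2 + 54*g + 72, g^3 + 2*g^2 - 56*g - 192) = g^2 + 10*g + 24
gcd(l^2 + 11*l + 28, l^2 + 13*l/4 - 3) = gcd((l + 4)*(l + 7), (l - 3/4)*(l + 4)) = l + 4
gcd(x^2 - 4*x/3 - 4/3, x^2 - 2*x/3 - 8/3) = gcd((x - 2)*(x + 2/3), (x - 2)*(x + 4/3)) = x - 2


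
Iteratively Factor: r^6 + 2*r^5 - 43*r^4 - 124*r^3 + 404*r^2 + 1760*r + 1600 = (r + 4)*(r^5 - 2*r^4 - 35*r^3 + 16*r^2 + 340*r + 400) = (r + 2)*(r + 4)*(r^4 - 4*r^3 - 27*r^2 + 70*r + 200) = (r - 5)*(r + 2)*(r + 4)*(r^3 + r^2 - 22*r - 40) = (r - 5)^2*(r + 2)*(r + 4)*(r^2 + 6*r + 8) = (r - 5)^2*(r + 2)^2*(r + 4)*(r + 4)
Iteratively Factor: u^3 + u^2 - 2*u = (u)*(u^2 + u - 2) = u*(u - 1)*(u + 2)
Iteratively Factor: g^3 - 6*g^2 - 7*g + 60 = (g + 3)*(g^2 - 9*g + 20) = (g - 5)*(g + 3)*(g - 4)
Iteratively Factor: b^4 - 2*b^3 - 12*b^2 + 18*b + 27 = (b - 3)*(b^3 + b^2 - 9*b - 9) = (b - 3)^2*(b^2 + 4*b + 3) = (b - 3)^2*(b + 3)*(b + 1)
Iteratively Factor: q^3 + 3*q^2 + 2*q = (q + 1)*(q^2 + 2*q) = (q + 1)*(q + 2)*(q)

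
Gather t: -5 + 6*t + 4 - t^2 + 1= -t^2 + 6*t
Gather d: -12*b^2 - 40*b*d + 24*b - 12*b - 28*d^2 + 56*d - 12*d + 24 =-12*b^2 + 12*b - 28*d^2 + d*(44 - 40*b) + 24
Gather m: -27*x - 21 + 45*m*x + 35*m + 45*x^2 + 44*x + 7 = m*(45*x + 35) + 45*x^2 + 17*x - 14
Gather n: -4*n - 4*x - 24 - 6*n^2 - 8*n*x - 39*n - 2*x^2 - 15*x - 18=-6*n^2 + n*(-8*x - 43) - 2*x^2 - 19*x - 42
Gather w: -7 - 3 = -10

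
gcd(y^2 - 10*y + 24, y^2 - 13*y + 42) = y - 6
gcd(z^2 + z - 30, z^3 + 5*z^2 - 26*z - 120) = z^2 + z - 30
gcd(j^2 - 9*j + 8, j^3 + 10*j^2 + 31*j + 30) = 1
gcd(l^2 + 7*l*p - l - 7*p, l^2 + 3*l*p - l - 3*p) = l - 1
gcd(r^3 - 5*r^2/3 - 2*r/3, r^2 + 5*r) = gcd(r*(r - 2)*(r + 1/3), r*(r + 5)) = r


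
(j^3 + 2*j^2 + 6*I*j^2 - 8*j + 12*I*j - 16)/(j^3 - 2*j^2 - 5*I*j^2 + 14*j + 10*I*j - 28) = (j^2 + j*(2 + 4*I) + 8*I)/(j^2 + j*(-2 - 7*I) + 14*I)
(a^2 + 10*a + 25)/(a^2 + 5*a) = (a + 5)/a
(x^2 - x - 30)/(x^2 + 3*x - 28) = (x^2 - x - 30)/(x^2 + 3*x - 28)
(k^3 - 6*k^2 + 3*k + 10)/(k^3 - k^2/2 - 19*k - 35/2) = 2*(k - 2)/(2*k + 7)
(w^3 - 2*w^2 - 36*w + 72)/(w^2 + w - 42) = (w^2 + 4*w - 12)/(w + 7)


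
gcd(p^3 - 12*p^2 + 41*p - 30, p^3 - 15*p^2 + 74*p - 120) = p^2 - 11*p + 30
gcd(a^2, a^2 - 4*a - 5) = 1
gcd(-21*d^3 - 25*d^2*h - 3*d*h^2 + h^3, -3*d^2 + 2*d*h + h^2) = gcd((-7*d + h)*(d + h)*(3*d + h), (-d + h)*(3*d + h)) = 3*d + h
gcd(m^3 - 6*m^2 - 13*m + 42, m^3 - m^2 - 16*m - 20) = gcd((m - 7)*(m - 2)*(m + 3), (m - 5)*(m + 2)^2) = 1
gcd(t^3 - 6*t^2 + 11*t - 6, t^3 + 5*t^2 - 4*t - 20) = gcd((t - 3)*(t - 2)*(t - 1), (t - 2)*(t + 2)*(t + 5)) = t - 2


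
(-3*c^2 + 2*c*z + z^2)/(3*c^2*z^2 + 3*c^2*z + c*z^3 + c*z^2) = (-c + z)/(c*z*(z + 1))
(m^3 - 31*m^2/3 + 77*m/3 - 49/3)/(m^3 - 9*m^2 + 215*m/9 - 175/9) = 3*(m^2 - 8*m + 7)/(3*m^2 - 20*m + 25)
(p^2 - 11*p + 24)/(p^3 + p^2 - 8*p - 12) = (p - 8)/(p^2 + 4*p + 4)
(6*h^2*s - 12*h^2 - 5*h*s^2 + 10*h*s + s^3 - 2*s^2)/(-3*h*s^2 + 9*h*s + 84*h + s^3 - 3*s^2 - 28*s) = (-2*h*s + 4*h + s^2 - 2*s)/(s^2 - 3*s - 28)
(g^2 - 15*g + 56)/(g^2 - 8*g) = (g - 7)/g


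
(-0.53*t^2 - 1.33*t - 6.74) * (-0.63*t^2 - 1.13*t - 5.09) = 0.3339*t^4 + 1.4368*t^3 + 8.4468*t^2 + 14.3859*t + 34.3066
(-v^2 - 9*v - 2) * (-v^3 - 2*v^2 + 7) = v^5 + 11*v^4 + 20*v^3 - 3*v^2 - 63*v - 14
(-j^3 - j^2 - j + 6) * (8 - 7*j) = 7*j^4 - j^3 - j^2 - 50*j + 48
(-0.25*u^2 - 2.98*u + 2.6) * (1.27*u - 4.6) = -0.3175*u^3 - 2.6346*u^2 + 17.01*u - 11.96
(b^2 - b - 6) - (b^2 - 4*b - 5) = 3*b - 1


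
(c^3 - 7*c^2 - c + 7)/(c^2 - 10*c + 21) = (c^2 - 1)/(c - 3)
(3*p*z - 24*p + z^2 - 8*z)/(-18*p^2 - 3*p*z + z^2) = (z - 8)/(-6*p + z)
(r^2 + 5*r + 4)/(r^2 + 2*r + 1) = (r + 4)/(r + 1)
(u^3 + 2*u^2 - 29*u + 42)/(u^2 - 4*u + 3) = (u^2 + 5*u - 14)/(u - 1)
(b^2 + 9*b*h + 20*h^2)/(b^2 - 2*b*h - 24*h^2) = (b + 5*h)/(b - 6*h)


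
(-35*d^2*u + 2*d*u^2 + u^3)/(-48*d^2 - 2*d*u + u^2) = u*(35*d^2 - 2*d*u - u^2)/(48*d^2 + 2*d*u - u^2)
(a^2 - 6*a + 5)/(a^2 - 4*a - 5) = (a - 1)/(a + 1)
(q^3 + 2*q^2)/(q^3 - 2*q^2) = (q + 2)/(q - 2)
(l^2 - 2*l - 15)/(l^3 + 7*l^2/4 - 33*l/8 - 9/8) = 8*(l - 5)/(8*l^2 - 10*l - 3)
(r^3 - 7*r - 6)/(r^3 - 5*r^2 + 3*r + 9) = (r + 2)/(r - 3)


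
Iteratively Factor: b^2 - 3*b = (b)*(b - 3)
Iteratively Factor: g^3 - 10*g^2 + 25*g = (g - 5)*(g^2 - 5*g) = (g - 5)^2*(g)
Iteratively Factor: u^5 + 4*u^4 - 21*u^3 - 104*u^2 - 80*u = (u)*(u^4 + 4*u^3 - 21*u^2 - 104*u - 80) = u*(u + 1)*(u^3 + 3*u^2 - 24*u - 80) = u*(u - 5)*(u + 1)*(u^2 + 8*u + 16) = u*(u - 5)*(u + 1)*(u + 4)*(u + 4)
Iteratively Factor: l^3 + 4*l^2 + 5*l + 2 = (l + 2)*(l^2 + 2*l + 1) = (l + 1)*(l + 2)*(l + 1)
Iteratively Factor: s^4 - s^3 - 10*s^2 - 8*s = (s + 2)*(s^3 - 3*s^2 - 4*s) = s*(s + 2)*(s^2 - 3*s - 4) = s*(s - 4)*(s + 2)*(s + 1)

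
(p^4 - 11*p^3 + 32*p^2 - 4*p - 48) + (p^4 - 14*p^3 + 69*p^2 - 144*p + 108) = 2*p^4 - 25*p^3 + 101*p^2 - 148*p + 60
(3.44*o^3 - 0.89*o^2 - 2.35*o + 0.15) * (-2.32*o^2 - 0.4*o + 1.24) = -7.9808*o^5 + 0.6888*o^4 + 10.0736*o^3 - 0.5116*o^2 - 2.974*o + 0.186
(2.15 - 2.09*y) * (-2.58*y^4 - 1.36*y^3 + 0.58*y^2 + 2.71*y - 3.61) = 5.3922*y^5 - 2.7046*y^4 - 4.1362*y^3 - 4.4169*y^2 + 13.3714*y - 7.7615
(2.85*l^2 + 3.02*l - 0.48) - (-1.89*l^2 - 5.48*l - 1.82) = 4.74*l^2 + 8.5*l + 1.34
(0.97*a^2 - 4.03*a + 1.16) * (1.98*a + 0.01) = 1.9206*a^3 - 7.9697*a^2 + 2.2565*a + 0.0116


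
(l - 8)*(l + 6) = l^2 - 2*l - 48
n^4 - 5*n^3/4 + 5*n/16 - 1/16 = (n - 1)*(n - 1/2)*(n - 1/4)*(n + 1/2)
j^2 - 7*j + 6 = (j - 6)*(j - 1)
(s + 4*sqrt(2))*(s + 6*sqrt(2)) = s^2 + 10*sqrt(2)*s + 48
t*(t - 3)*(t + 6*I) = t^3 - 3*t^2 + 6*I*t^2 - 18*I*t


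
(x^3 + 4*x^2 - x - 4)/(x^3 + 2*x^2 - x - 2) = (x + 4)/(x + 2)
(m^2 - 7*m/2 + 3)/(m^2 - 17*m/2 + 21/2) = (m - 2)/(m - 7)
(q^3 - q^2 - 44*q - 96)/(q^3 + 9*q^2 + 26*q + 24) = (q - 8)/(q + 2)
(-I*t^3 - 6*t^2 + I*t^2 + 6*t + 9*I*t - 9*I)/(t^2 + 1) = (-I*t^3 + t^2*(-6 + I) + t*(6 + 9*I) - 9*I)/(t^2 + 1)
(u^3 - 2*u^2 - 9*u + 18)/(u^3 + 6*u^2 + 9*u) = (u^2 - 5*u + 6)/(u*(u + 3))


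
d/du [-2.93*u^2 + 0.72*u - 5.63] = 0.72 - 5.86*u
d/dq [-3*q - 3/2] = -3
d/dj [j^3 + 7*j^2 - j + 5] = 3*j^2 + 14*j - 1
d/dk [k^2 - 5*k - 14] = 2*k - 5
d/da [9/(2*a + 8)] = -9/(2*(a + 4)^2)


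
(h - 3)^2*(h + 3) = h^3 - 3*h^2 - 9*h + 27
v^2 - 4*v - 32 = (v - 8)*(v + 4)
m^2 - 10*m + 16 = (m - 8)*(m - 2)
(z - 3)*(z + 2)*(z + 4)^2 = z^4 + 7*z^3 + 2*z^2 - 64*z - 96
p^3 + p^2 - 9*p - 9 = (p - 3)*(p + 1)*(p + 3)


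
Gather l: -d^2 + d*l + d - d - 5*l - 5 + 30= -d^2 + l*(d - 5) + 25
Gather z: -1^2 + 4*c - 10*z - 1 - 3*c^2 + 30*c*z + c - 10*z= -3*c^2 + 5*c + z*(30*c - 20) - 2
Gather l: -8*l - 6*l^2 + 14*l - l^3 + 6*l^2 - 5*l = -l^3 + l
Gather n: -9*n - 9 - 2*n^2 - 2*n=-2*n^2 - 11*n - 9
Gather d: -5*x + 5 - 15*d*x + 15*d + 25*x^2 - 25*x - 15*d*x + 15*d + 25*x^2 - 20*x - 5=d*(30 - 30*x) + 50*x^2 - 50*x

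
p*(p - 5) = p^2 - 5*p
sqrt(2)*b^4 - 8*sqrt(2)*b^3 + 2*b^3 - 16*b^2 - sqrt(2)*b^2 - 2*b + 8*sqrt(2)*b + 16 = (b - 8)*(b - 1)*(b + sqrt(2))*(sqrt(2)*b + sqrt(2))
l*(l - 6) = l^2 - 6*l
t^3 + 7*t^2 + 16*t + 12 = (t + 2)^2*(t + 3)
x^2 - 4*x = x*(x - 4)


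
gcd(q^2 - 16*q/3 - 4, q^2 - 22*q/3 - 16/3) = q + 2/3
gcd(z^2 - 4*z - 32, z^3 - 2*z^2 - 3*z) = 1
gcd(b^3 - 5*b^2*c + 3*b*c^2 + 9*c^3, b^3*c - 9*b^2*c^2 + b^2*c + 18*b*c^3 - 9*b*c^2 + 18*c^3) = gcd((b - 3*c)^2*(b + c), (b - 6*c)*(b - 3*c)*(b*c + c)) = b - 3*c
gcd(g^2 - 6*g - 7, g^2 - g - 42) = g - 7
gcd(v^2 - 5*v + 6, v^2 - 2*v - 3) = v - 3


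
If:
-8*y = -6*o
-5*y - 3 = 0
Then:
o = -4/5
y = -3/5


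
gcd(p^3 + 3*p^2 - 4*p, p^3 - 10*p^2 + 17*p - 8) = p - 1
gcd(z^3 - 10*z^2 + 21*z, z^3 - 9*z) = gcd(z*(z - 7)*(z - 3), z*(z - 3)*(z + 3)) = z^2 - 3*z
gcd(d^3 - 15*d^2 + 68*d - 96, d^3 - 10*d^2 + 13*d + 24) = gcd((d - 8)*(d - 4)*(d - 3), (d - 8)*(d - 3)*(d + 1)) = d^2 - 11*d + 24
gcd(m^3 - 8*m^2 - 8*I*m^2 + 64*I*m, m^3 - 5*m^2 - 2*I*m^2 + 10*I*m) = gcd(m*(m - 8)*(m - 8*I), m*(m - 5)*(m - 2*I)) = m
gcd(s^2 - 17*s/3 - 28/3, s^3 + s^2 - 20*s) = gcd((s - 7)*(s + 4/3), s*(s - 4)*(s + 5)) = 1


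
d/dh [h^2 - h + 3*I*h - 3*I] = 2*h - 1 + 3*I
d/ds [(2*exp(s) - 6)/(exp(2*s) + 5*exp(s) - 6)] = 2*(-(exp(s) - 3)*(2*exp(s) + 5) + exp(2*s) + 5*exp(s) - 6)*exp(s)/(exp(2*s) + 5*exp(s) - 6)^2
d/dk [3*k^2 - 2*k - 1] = 6*k - 2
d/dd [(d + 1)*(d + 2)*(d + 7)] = 3*d^2 + 20*d + 23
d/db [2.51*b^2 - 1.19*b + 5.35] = 5.02*b - 1.19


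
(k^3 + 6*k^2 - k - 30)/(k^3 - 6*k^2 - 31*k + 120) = (k^2 + k - 6)/(k^2 - 11*k + 24)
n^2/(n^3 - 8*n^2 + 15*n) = n/(n^2 - 8*n + 15)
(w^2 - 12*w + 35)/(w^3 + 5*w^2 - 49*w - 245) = (w - 5)/(w^2 + 12*w + 35)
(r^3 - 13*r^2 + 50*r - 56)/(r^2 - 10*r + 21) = (r^2 - 6*r + 8)/(r - 3)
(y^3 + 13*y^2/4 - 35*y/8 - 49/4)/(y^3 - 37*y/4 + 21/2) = (4*y + 7)/(2*(2*y - 3))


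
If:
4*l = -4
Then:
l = -1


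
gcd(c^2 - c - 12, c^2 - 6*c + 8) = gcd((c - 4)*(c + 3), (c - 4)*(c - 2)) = c - 4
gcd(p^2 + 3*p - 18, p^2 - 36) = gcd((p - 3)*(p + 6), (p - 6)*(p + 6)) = p + 6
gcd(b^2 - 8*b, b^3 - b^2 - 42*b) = b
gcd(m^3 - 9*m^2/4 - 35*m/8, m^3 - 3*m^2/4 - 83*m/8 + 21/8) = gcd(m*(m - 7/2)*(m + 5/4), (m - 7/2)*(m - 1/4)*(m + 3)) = m - 7/2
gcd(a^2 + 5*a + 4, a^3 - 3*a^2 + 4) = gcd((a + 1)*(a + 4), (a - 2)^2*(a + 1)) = a + 1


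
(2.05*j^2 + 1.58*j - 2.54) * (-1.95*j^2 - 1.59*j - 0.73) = -3.9975*j^4 - 6.3405*j^3 + 0.9443*j^2 + 2.8852*j + 1.8542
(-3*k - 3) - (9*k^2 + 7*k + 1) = -9*k^2 - 10*k - 4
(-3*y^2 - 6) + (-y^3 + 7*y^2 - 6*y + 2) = -y^3 + 4*y^2 - 6*y - 4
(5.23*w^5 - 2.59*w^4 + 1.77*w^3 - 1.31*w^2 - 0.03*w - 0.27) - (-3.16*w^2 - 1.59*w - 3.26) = 5.23*w^5 - 2.59*w^4 + 1.77*w^3 + 1.85*w^2 + 1.56*w + 2.99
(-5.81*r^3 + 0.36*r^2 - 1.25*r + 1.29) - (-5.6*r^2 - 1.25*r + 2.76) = -5.81*r^3 + 5.96*r^2 - 1.47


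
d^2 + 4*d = d*(d + 4)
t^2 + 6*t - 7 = (t - 1)*(t + 7)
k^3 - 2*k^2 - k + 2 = (k - 2)*(k - 1)*(k + 1)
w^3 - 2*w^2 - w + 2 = (w - 2)*(w - 1)*(w + 1)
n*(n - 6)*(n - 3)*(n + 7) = n^4 - 2*n^3 - 45*n^2 + 126*n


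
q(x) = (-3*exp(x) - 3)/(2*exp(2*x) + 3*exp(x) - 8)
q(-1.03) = 0.61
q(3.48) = -0.05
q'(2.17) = 0.18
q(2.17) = -0.17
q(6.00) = 0.00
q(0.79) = -1.16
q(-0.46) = 0.92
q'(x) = (-3*exp(x) - 3)*(-4*exp(2*x) - 3*exp(x))/(2*exp(2*x) + 3*exp(x) - 8)^2 - 3*exp(x)/(2*exp(2*x) + 3*exp(x) - 8)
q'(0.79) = 2.82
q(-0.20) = 1.30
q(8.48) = -0.00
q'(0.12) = 14.18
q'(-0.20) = 2.17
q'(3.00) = 0.07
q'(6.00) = 0.00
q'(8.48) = 0.00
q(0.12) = 3.08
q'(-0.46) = 0.96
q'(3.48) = 0.05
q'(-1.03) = 0.30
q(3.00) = -0.07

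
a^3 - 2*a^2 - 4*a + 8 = (a - 2)^2*(a + 2)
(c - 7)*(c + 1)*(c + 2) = c^3 - 4*c^2 - 19*c - 14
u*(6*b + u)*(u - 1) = 6*b*u^2 - 6*b*u + u^3 - u^2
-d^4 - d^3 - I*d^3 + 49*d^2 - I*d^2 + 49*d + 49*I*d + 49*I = (d - 7)*(d + 7)*(-I*d + 1)*(-I*d - I)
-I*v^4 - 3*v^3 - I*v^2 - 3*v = v*(v - 3*I)*(v - I)*(-I*v + 1)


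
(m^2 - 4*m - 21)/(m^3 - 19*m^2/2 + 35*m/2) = 2*(m + 3)/(m*(2*m - 5))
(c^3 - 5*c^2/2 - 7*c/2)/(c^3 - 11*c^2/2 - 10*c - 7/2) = c*(2*c - 7)/(2*c^2 - 13*c - 7)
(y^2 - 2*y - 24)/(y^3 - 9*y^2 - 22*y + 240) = (y + 4)/(y^2 - 3*y - 40)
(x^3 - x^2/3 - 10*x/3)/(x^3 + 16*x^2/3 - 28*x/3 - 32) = x*(3*x^2 - x - 10)/(3*x^3 + 16*x^2 - 28*x - 96)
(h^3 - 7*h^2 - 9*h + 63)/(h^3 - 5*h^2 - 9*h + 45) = (h - 7)/(h - 5)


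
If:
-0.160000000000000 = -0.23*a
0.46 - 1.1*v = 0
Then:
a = 0.70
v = 0.42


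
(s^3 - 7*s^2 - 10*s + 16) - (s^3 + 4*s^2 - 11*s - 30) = -11*s^2 + s + 46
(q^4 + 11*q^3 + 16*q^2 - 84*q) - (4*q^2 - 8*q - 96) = q^4 + 11*q^3 + 12*q^2 - 76*q + 96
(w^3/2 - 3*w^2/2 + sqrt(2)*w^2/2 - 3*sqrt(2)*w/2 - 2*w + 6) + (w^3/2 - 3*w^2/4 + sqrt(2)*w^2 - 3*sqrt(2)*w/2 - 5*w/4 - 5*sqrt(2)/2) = w^3 - 9*w^2/4 + 3*sqrt(2)*w^2/2 - 3*sqrt(2)*w - 13*w/4 - 5*sqrt(2)/2 + 6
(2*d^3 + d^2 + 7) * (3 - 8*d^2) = -16*d^5 - 8*d^4 + 6*d^3 - 53*d^2 + 21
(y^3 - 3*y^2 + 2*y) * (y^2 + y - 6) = y^5 - 2*y^4 - 7*y^3 + 20*y^2 - 12*y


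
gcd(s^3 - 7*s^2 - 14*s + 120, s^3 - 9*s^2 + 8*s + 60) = s^2 - 11*s + 30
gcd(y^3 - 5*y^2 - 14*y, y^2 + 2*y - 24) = 1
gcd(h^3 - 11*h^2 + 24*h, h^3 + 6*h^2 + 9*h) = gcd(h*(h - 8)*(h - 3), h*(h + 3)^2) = h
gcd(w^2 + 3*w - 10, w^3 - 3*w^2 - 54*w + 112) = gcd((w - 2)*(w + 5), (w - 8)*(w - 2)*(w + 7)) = w - 2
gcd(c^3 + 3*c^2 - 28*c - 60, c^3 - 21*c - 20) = c - 5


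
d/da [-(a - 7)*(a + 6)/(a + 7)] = (-a^2 - 14*a - 35)/(a^2 + 14*a + 49)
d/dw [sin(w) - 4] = cos(w)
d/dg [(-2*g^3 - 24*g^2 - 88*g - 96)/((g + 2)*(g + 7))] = 2*(-g^2 - 14*g - 46)/(g^2 + 14*g + 49)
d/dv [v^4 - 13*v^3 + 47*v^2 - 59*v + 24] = 4*v^3 - 39*v^2 + 94*v - 59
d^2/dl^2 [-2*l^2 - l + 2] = -4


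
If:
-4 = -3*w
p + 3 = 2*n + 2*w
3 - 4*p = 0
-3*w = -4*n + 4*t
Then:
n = 13/24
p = 3/4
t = -11/24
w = 4/3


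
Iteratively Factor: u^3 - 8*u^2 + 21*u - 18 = (u - 3)*(u^2 - 5*u + 6) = (u - 3)^2*(u - 2)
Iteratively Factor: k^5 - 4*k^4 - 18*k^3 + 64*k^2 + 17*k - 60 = (k + 1)*(k^4 - 5*k^3 - 13*k^2 + 77*k - 60) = (k - 5)*(k + 1)*(k^3 - 13*k + 12) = (k - 5)*(k - 1)*(k + 1)*(k^2 + k - 12) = (k - 5)*(k - 1)*(k + 1)*(k + 4)*(k - 3)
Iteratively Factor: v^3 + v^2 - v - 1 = (v + 1)*(v^2 - 1) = (v + 1)^2*(v - 1)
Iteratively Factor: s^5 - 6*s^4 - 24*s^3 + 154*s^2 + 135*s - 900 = (s + 4)*(s^4 - 10*s^3 + 16*s^2 + 90*s - 225) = (s - 5)*(s + 4)*(s^3 - 5*s^2 - 9*s + 45) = (s - 5)^2*(s + 4)*(s^2 - 9) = (s - 5)^2*(s + 3)*(s + 4)*(s - 3)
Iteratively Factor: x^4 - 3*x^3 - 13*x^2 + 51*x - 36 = (x + 4)*(x^3 - 7*x^2 + 15*x - 9) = (x - 1)*(x + 4)*(x^2 - 6*x + 9) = (x - 3)*(x - 1)*(x + 4)*(x - 3)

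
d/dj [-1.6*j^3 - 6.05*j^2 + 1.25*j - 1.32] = -4.8*j^2 - 12.1*j + 1.25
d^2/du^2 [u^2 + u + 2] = 2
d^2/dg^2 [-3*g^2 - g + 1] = -6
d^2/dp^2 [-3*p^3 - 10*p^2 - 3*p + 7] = -18*p - 20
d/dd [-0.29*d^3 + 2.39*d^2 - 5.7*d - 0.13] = -0.87*d^2 + 4.78*d - 5.7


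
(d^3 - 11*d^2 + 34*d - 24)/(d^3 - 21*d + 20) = (d - 6)/(d + 5)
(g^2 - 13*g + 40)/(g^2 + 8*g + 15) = (g^2 - 13*g + 40)/(g^2 + 8*g + 15)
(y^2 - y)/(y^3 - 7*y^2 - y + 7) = y/(y^2 - 6*y - 7)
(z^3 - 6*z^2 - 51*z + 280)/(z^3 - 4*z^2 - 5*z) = (z^2 - z - 56)/(z*(z + 1))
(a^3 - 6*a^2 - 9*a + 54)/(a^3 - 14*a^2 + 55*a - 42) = (a^2 - 9)/(a^2 - 8*a + 7)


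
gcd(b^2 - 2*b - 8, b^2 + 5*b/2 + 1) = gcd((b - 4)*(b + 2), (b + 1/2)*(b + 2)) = b + 2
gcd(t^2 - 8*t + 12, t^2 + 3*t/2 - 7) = t - 2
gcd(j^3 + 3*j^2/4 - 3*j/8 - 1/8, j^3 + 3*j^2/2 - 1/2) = j^2 + j/2 - 1/2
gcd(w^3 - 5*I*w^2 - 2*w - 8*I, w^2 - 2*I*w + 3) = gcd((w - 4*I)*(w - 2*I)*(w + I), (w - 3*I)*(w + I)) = w + I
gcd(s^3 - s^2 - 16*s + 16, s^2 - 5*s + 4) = s^2 - 5*s + 4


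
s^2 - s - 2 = (s - 2)*(s + 1)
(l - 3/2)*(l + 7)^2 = l^3 + 25*l^2/2 + 28*l - 147/2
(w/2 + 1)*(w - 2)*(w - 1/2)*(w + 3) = w^4/2 + 5*w^3/4 - 11*w^2/4 - 5*w + 3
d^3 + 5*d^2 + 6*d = d*(d + 2)*(d + 3)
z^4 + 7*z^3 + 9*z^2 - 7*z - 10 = (z - 1)*(z + 1)*(z + 2)*(z + 5)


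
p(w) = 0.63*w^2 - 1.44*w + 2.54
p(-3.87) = 17.55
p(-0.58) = 3.59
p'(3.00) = 2.34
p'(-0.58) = -2.17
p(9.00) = 40.61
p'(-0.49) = -2.06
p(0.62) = 1.89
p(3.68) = 5.77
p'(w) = 1.26*w - 1.44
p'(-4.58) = -7.21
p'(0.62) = -0.66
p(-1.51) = 6.15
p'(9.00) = 9.90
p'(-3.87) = -6.32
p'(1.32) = 0.22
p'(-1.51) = -3.34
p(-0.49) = 3.40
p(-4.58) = 22.35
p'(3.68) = 3.20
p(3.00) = 3.89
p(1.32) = 1.74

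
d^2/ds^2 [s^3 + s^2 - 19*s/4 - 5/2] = 6*s + 2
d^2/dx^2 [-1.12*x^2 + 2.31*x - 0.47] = -2.24000000000000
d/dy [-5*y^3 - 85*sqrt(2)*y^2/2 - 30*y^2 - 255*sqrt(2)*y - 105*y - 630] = -15*y^2 - 85*sqrt(2)*y - 60*y - 255*sqrt(2) - 105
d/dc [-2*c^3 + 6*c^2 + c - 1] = -6*c^2 + 12*c + 1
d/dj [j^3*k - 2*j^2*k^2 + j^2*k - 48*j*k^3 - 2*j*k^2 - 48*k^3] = k*(3*j^2 - 4*j*k + 2*j - 48*k^2 - 2*k)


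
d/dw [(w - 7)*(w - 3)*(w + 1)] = 3*w^2 - 18*w + 11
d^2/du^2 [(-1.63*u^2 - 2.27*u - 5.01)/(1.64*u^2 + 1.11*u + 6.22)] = (-6.27627999999999*u^3 + 18.914448*u^2 + 84.213672*u - 4.912742)/(4.410944*u^6 + 8.956368*u^5 + 56.249868*u^4 + 69.304959*u^3 + 213.337914*u^2 + 128.832372*u + 240.641848)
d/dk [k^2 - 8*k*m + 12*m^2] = 2*k - 8*m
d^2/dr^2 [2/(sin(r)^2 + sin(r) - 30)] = 2*(-4*sin(r)^4 - 3*sin(r)^3 - 115*sin(r)^2 - 24*sin(r) + 62)/(sin(r)^2 + sin(r) - 30)^3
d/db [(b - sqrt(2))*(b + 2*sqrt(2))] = 2*b + sqrt(2)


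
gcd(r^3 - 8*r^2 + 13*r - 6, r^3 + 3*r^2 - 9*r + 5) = r^2 - 2*r + 1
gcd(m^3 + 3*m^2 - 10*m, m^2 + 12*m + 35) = m + 5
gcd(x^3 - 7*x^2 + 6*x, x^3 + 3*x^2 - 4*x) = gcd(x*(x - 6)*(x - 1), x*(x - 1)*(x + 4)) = x^2 - x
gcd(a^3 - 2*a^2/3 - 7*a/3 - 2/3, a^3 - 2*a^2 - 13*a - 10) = a + 1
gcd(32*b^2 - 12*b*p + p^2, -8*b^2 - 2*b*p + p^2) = -4*b + p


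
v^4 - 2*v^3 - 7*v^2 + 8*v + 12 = (v - 3)*(v - 2)*(v + 1)*(v + 2)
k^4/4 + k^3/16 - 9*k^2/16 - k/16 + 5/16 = (k/4 + 1/4)*(k - 1)^2*(k + 5/4)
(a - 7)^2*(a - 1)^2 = a^4 - 16*a^3 + 78*a^2 - 112*a + 49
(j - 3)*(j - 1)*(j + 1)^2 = j^4 - 2*j^3 - 4*j^2 + 2*j + 3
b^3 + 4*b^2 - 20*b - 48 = (b - 4)*(b + 2)*(b + 6)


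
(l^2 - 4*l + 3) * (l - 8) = l^3 - 12*l^2 + 35*l - 24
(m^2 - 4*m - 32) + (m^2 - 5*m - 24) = 2*m^2 - 9*m - 56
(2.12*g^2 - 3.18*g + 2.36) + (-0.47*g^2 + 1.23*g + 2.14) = 1.65*g^2 - 1.95*g + 4.5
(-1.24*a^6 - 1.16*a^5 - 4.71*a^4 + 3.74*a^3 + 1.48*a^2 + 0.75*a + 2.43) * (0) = 0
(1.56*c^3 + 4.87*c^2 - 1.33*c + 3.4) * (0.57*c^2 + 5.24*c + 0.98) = 0.8892*c^5 + 10.9503*c^4 + 26.2895*c^3 - 0.258600000000001*c^2 + 16.5126*c + 3.332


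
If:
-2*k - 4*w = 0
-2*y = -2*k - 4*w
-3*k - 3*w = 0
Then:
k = 0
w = 0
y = 0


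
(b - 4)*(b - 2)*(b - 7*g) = b^3 - 7*b^2*g - 6*b^2 + 42*b*g + 8*b - 56*g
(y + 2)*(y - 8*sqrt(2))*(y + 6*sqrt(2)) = y^3 - 2*sqrt(2)*y^2 + 2*y^2 - 96*y - 4*sqrt(2)*y - 192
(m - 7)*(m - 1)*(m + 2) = m^3 - 6*m^2 - 9*m + 14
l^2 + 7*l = l*(l + 7)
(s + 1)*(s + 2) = s^2 + 3*s + 2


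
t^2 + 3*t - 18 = (t - 3)*(t + 6)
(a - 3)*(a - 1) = a^2 - 4*a + 3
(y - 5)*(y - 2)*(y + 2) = y^3 - 5*y^2 - 4*y + 20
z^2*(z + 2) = z^3 + 2*z^2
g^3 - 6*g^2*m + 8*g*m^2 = g*(g - 4*m)*(g - 2*m)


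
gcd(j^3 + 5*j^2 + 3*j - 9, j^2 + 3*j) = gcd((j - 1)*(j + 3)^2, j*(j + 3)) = j + 3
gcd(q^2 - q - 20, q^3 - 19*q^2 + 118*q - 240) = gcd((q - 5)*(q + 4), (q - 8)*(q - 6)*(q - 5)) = q - 5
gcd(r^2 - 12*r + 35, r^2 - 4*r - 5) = r - 5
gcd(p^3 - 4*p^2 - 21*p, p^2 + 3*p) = p^2 + 3*p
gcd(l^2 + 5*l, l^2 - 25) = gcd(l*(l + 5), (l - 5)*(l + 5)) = l + 5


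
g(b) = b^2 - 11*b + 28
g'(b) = 2*b - 11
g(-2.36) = 59.53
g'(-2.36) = -15.72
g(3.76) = 0.78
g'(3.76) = -3.48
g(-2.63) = 63.85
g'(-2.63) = -16.26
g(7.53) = 1.87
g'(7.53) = 4.06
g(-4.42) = 96.16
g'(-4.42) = -19.84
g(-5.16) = 111.39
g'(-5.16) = -21.32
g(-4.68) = 101.38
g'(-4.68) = -20.36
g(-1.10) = 41.31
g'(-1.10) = -13.20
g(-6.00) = 130.00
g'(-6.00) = -23.00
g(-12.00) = 304.00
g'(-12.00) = -35.00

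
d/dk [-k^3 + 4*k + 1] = 4 - 3*k^2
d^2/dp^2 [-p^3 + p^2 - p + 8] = 2 - 6*p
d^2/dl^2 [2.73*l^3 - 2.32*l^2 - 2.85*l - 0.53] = 16.38*l - 4.64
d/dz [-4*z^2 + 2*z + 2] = 2 - 8*z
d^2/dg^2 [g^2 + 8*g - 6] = 2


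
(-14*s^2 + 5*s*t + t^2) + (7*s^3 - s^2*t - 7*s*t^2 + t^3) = 7*s^3 - s^2*t - 14*s^2 - 7*s*t^2 + 5*s*t + t^3 + t^2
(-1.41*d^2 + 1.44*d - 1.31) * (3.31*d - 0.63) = -4.6671*d^3 + 5.6547*d^2 - 5.2433*d + 0.8253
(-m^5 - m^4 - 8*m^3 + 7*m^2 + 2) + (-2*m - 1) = -m^5 - m^4 - 8*m^3 + 7*m^2 - 2*m + 1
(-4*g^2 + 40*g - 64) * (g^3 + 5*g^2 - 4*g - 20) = -4*g^5 + 20*g^4 + 152*g^3 - 400*g^2 - 544*g + 1280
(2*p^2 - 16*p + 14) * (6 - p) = -2*p^3 + 28*p^2 - 110*p + 84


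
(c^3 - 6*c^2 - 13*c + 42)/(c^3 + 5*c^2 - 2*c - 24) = (c - 7)/(c + 4)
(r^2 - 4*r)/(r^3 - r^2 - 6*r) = (4 - r)/(-r^2 + r + 6)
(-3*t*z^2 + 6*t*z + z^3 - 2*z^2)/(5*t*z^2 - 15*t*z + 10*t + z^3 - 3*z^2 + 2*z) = z*(-3*t + z)/(5*t*z - 5*t + z^2 - z)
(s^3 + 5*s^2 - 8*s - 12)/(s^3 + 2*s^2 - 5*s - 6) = (s + 6)/(s + 3)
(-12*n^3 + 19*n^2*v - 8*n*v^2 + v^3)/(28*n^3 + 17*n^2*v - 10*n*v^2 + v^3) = (3*n^2 - 4*n*v + v^2)/(-7*n^2 - 6*n*v + v^2)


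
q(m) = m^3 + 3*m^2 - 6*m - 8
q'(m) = 3*m^2 + 6*m - 6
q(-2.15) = 8.83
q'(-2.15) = -5.03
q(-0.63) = -3.28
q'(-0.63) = -8.59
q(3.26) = 38.97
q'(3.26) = 45.44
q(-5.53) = -52.19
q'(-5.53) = 52.56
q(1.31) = -8.46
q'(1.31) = 7.01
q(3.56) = 53.78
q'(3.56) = 53.38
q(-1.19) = 1.70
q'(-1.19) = -8.89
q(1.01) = -9.97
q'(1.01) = 3.12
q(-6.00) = -80.00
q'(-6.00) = 66.00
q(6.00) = 280.00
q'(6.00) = 138.00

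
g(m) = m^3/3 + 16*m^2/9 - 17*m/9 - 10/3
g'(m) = m^2 + 32*m/9 - 17/9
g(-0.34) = -2.50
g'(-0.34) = -2.98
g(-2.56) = 7.56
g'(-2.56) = -4.44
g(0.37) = -3.77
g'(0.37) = -0.44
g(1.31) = -2.01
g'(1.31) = 4.48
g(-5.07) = 8.50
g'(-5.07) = 5.79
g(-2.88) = 8.89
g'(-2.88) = -3.83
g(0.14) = -3.56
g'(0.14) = -1.37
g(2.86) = 13.60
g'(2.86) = 16.46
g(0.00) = -3.33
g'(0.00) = -1.89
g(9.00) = 366.67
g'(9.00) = 111.11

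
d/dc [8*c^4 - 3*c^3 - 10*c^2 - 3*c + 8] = 32*c^3 - 9*c^2 - 20*c - 3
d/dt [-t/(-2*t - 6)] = 3/(2*(t + 3)^2)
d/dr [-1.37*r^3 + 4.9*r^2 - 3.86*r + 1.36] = -4.11*r^2 + 9.8*r - 3.86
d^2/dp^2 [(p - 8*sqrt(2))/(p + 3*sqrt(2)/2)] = -152*sqrt(2)/(2*p + 3*sqrt(2))^3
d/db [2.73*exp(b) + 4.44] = 2.73*exp(b)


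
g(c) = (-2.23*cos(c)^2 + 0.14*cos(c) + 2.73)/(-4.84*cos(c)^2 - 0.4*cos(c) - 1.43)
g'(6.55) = -0.22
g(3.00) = -0.07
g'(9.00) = 0.44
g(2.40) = -0.38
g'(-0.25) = 0.21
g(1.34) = -1.49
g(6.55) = -0.13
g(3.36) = -0.08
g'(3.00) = 0.13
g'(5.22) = 1.96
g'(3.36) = -0.20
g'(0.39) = -0.35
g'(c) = (-9.68*sin(c)*cos(c) - 0.4*sin(c))*(-2.23*cos(c)^2 + 0.14*cos(c) + 2.73)/(-4.84*cos(c)^2 - 0.4*cos(c) - 1.43)^2 + (4.46*sin(c)*cos(c) - 0.14*sin(c))/(-4.84*cos(c)^2 - 0.4*cos(c) - 1.43) = (1.5696*sin(c)^2 - 32.8042*cos(c) - 2.4614)*sin(c)/(23.4256*cos(c)^4 + 3.872*cos(c)^3 + 14.0024*cos(c)^2 + 1.144*cos(c) + 2.0449)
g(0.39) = -0.16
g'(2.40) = 1.07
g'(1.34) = -2.62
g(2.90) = -0.09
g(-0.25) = -0.12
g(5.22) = -0.82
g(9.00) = -0.15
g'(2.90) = 0.22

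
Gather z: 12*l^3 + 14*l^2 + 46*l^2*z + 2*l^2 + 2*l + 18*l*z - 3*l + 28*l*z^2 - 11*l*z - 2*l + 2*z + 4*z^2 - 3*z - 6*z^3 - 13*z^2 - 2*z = 12*l^3 + 16*l^2 - 3*l - 6*z^3 + z^2*(28*l - 9) + z*(46*l^2 + 7*l - 3)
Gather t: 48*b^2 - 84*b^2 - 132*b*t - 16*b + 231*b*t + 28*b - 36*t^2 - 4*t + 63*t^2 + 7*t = -36*b^2 + 12*b + 27*t^2 + t*(99*b + 3)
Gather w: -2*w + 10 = 10 - 2*w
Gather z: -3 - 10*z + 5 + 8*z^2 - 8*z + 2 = 8*z^2 - 18*z + 4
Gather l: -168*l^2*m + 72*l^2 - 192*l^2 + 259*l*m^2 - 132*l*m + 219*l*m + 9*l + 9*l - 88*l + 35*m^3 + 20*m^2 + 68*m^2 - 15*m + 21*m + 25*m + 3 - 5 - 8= l^2*(-168*m - 120) + l*(259*m^2 + 87*m - 70) + 35*m^3 + 88*m^2 + 31*m - 10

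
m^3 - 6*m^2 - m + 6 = (m - 6)*(m - 1)*(m + 1)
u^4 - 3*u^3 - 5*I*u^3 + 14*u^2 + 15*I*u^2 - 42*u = u*(u - 3)*(u - 7*I)*(u + 2*I)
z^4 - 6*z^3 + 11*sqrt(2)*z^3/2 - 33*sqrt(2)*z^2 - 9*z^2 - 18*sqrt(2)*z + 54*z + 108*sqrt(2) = (z - 6)*(z - 3*sqrt(2)/2)*(z + sqrt(2))*(z + 6*sqrt(2))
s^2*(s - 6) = s^3 - 6*s^2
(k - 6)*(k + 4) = k^2 - 2*k - 24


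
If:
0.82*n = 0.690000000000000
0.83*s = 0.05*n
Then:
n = 0.84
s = 0.05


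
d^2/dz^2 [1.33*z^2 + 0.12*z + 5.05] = 2.66000000000000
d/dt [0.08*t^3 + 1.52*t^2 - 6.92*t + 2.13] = 0.24*t^2 + 3.04*t - 6.92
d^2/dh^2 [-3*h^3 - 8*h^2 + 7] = -18*h - 16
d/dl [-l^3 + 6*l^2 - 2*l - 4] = -3*l^2 + 12*l - 2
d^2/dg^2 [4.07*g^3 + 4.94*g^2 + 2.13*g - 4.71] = 24.42*g + 9.88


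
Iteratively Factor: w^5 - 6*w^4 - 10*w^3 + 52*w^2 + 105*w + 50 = (w - 5)*(w^4 - w^3 - 15*w^2 - 23*w - 10) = (w - 5)*(w + 1)*(w^3 - 2*w^2 - 13*w - 10) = (w - 5)*(w + 1)^2*(w^2 - 3*w - 10) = (w - 5)*(w + 1)^2*(w + 2)*(w - 5)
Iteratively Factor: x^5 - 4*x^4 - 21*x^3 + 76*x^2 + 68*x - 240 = (x - 5)*(x^4 + x^3 - 16*x^2 - 4*x + 48) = (x - 5)*(x + 4)*(x^3 - 3*x^2 - 4*x + 12) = (x - 5)*(x - 3)*(x + 4)*(x^2 - 4) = (x - 5)*(x - 3)*(x - 2)*(x + 4)*(x + 2)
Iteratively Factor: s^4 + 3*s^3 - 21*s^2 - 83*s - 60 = (s - 5)*(s^3 + 8*s^2 + 19*s + 12) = (s - 5)*(s + 3)*(s^2 + 5*s + 4) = (s - 5)*(s + 1)*(s + 3)*(s + 4)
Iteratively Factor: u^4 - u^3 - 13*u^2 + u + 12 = (u - 4)*(u^3 + 3*u^2 - u - 3) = (u - 4)*(u + 1)*(u^2 + 2*u - 3) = (u - 4)*(u - 1)*(u + 1)*(u + 3)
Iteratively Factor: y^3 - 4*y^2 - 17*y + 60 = (y - 5)*(y^2 + y - 12) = (y - 5)*(y - 3)*(y + 4)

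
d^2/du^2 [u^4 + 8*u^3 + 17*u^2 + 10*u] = 12*u^2 + 48*u + 34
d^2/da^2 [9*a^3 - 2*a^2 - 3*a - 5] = 54*a - 4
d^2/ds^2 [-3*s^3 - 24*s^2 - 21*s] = -18*s - 48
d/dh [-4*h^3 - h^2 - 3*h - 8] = -12*h^2 - 2*h - 3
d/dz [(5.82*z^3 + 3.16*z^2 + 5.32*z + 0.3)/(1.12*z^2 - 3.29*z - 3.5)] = (6.5184*z^4 - 38.2956*z^3 - 77.4648*z^2 - 22.792*z - 17.633)/(1.2544*z^4 - 7.3696*z^3 + 2.9841*z^2 + 23.03*z + 12.25)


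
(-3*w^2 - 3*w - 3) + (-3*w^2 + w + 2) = -6*w^2 - 2*w - 1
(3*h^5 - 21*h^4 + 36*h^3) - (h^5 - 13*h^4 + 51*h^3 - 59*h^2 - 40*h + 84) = 2*h^5 - 8*h^4 - 15*h^3 + 59*h^2 + 40*h - 84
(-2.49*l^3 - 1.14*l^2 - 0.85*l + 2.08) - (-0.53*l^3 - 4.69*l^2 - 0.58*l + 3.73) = -1.96*l^3 + 3.55*l^2 - 0.27*l - 1.65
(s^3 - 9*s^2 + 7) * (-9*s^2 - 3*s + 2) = -9*s^5 + 78*s^4 + 29*s^3 - 81*s^2 - 21*s + 14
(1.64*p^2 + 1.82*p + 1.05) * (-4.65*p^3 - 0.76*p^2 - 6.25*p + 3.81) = -7.626*p^5 - 9.7094*p^4 - 16.5157*p^3 - 5.9246*p^2 + 0.371700000000001*p + 4.0005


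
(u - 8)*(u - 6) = u^2 - 14*u + 48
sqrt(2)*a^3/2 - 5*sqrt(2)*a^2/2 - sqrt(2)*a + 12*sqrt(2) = (a - 4)*(a - 3)*(sqrt(2)*a/2 + sqrt(2))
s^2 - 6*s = s*(s - 6)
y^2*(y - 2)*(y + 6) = y^4 + 4*y^3 - 12*y^2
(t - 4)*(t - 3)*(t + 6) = t^3 - t^2 - 30*t + 72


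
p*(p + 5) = p^2 + 5*p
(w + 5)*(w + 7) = w^2 + 12*w + 35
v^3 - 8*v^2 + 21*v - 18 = (v - 3)^2*(v - 2)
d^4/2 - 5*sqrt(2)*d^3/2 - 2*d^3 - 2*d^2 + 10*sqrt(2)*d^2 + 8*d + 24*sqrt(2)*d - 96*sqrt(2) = (d/2 + sqrt(2))*(d - 4)*(d - 4*sqrt(2))*(d - 3*sqrt(2))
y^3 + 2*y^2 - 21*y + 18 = (y - 3)*(y - 1)*(y + 6)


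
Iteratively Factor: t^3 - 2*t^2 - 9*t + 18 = (t - 3)*(t^2 + t - 6) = (t - 3)*(t + 3)*(t - 2)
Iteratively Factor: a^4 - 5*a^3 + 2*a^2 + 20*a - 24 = (a - 2)*(a^3 - 3*a^2 - 4*a + 12) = (a - 2)*(a + 2)*(a^2 - 5*a + 6) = (a - 3)*(a - 2)*(a + 2)*(a - 2)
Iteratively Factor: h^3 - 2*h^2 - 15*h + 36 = (h + 4)*(h^2 - 6*h + 9) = (h - 3)*(h + 4)*(h - 3)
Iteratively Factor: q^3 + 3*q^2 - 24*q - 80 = (q + 4)*(q^2 - q - 20) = (q + 4)^2*(q - 5)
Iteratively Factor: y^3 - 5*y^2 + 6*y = (y)*(y^2 - 5*y + 6) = y*(y - 3)*(y - 2)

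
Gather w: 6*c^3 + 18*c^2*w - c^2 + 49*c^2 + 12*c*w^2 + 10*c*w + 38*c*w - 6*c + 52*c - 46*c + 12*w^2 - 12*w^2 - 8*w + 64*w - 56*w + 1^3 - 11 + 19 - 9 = 6*c^3 + 48*c^2 + 12*c*w^2 + w*(18*c^2 + 48*c)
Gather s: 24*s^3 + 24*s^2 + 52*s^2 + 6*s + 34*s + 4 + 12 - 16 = 24*s^3 + 76*s^2 + 40*s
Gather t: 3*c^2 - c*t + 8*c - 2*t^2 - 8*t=3*c^2 + 8*c - 2*t^2 + t*(-c - 8)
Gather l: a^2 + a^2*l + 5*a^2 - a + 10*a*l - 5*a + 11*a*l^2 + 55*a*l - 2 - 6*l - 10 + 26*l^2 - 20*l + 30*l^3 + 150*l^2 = 6*a^2 - 6*a + 30*l^3 + l^2*(11*a + 176) + l*(a^2 + 65*a - 26) - 12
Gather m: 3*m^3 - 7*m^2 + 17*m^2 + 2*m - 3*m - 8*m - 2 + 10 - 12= 3*m^3 + 10*m^2 - 9*m - 4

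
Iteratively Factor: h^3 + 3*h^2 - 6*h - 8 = (h - 2)*(h^2 + 5*h + 4) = (h - 2)*(h + 1)*(h + 4)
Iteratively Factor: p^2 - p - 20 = (p + 4)*(p - 5)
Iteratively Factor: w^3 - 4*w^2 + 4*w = (w - 2)*(w^2 - 2*w) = (w - 2)^2*(w)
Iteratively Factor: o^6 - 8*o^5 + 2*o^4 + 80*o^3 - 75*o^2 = (o)*(o^5 - 8*o^4 + 2*o^3 + 80*o^2 - 75*o) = o*(o - 5)*(o^4 - 3*o^3 - 13*o^2 + 15*o) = o^2*(o - 5)*(o^3 - 3*o^2 - 13*o + 15) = o^2*(o - 5)*(o - 1)*(o^2 - 2*o - 15) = o^2*(o - 5)^2*(o - 1)*(o + 3)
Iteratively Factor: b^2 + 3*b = (b + 3)*(b)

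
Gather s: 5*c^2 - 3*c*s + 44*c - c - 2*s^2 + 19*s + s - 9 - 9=5*c^2 + 43*c - 2*s^2 + s*(20 - 3*c) - 18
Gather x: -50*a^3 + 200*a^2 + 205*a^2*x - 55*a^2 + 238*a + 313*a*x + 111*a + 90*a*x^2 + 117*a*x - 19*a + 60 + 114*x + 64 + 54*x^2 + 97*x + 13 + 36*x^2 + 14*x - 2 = -50*a^3 + 145*a^2 + 330*a + x^2*(90*a + 90) + x*(205*a^2 + 430*a + 225) + 135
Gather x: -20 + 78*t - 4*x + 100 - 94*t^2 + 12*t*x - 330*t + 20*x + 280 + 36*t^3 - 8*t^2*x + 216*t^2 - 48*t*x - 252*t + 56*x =36*t^3 + 122*t^2 - 504*t + x*(-8*t^2 - 36*t + 72) + 360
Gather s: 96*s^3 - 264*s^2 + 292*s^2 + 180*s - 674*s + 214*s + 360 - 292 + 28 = 96*s^3 + 28*s^2 - 280*s + 96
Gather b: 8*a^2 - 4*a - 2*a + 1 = 8*a^2 - 6*a + 1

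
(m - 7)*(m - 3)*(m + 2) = m^3 - 8*m^2 + m + 42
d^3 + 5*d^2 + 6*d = d*(d + 2)*(d + 3)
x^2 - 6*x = x*(x - 6)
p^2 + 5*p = p*(p + 5)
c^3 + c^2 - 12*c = c*(c - 3)*(c + 4)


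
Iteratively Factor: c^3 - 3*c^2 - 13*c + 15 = (c + 3)*(c^2 - 6*c + 5) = (c - 1)*(c + 3)*(c - 5)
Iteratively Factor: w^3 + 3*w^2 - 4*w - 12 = (w - 2)*(w^2 + 5*w + 6) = (w - 2)*(w + 3)*(w + 2)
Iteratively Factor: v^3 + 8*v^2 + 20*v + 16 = (v + 2)*(v^2 + 6*v + 8) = (v + 2)^2*(v + 4)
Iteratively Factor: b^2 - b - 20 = (b + 4)*(b - 5)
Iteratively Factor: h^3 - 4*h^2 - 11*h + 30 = (h + 3)*(h^2 - 7*h + 10) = (h - 2)*(h + 3)*(h - 5)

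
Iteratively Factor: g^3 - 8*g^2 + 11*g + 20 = (g - 4)*(g^2 - 4*g - 5) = (g - 4)*(g + 1)*(g - 5)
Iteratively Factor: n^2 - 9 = (n - 3)*(n + 3)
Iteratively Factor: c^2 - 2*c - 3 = (c + 1)*(c - 3)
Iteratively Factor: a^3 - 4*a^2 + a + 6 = (a - 2)*(a^2 - 2*a - 3) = (a - 3)*(a - 2)*(a + 1)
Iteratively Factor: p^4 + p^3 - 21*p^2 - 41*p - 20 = (p - 5)*(p^3 + 6*p^2 + 9*p + 4) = (p - 5)*(p + 1)*(p^2 + 5*p + 4) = (p - 5)*(p + 1)*(p + 4)*(p + 1)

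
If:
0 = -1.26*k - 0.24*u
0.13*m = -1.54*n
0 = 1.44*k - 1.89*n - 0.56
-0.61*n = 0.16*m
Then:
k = 0.39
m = 0.00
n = 0.00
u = -2.04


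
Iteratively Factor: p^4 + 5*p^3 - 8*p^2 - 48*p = (p)*(p^3 + 5*p^2 - 8*p - 48) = p*(p - 3)*(p^2 + 8*p + 16) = p*(p - 3)*(p + 4)*(p + 4)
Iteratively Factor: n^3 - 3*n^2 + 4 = (n + 1)*(n^2 - 4*n + 4) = (n - 2)*(n + 1)*(n - 2)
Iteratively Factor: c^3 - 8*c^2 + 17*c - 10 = (c - 5)*(c^2 - 3*c + 2) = (c - 5)*(c - 1)*(c - 2)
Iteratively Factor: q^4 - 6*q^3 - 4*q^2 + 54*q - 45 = (q - 1)*(q^3 - 5*q^2 - 9*q + 45) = (q - 5)*(q - 1)*(q^2 - 9) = (q - 5)*(q - 1)*(q + 3)*(q - 3)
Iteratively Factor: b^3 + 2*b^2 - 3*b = (b - 1)*(b^2 + 3*b) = b*(b - 1)*(b + 3)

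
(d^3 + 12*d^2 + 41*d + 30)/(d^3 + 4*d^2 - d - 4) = (d^2 + 11*d + 30)/(d^2 + 3*d - 4)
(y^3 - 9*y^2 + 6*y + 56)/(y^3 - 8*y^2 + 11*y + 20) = (y^2 - 5*y - 14)/(y^2 - 4*y - 5)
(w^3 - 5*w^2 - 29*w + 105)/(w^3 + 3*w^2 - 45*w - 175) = (w - 3)/(w + 5)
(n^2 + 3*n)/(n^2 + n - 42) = n*(n + 3)/(n^2 + n - 42)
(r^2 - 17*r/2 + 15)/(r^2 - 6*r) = (r - 5/2)/r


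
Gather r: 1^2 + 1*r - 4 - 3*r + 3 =-2*r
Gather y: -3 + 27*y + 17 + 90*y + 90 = 117*y + 104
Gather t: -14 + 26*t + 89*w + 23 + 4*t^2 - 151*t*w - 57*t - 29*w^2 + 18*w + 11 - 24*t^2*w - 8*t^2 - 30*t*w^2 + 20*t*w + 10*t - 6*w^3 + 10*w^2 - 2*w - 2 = t^2*(-24*w - 4) + t*(-30*w^2 - 131*w - 21) - 6*w^3 - 19*w^2 + 105*w + 18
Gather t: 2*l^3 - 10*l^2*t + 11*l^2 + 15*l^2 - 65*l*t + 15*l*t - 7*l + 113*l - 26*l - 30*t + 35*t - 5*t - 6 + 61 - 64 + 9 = 2*l^3 + 26*l^2 + 80*l + t*(-10*l^2 - 50*l)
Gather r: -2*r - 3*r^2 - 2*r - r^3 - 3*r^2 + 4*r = -r^3 - 6*r^2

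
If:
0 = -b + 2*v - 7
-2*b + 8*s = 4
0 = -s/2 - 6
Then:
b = -50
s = -12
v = -43/2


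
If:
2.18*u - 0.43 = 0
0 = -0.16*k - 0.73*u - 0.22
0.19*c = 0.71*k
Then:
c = -8.50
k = -2.27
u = 0.20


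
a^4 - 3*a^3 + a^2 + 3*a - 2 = (a - 2)*(a - 1)^2*(a + 1)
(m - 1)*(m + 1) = m^2 - 1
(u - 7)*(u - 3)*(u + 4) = u^3 - 6*u^2 - 19*u + 84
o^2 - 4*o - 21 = (o - 7)*(o + 3)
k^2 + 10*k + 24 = (k + 4)*(k + 6)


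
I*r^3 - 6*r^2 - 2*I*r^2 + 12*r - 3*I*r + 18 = (r - 3)*(r + 6*I)*(I*r + I)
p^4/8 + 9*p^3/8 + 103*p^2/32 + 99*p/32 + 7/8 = (p/4 + 1)*(p/2 + 1/4)*(p + 1)*(p + 7/2)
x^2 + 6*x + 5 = (x + 1)*(x + 5)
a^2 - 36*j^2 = (a - 6*j)*(a + 6*j)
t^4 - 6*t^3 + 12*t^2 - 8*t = t*(t - 2)^3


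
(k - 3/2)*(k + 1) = k^2 - k/2 - 3/2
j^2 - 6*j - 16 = (j - 8)*(j + 2)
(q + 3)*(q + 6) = q^2 + 9*q + 18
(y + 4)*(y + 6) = y^2 + 10*y + 24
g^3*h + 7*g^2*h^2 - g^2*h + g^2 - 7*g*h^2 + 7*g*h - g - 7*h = (g - 1)*(g + 7*h)*(g*h + 1)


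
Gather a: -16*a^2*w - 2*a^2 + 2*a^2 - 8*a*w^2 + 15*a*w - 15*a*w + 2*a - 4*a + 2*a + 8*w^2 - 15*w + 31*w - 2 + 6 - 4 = -16*a^2*w - 8*a*w^2 + 8*w^2 + 16*w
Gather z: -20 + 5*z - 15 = 5*z - 35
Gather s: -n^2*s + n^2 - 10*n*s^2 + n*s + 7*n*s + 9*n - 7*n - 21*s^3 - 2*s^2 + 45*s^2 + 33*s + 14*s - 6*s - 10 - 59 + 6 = n^2 + 2*n - 21*s^3 + s^2*(43 - 10*n) + s*(-n^2 + 8*n + 41) - 63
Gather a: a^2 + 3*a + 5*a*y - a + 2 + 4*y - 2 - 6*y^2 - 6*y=a^2 + a*(5*y + 2) - 6*y^2 - 2*y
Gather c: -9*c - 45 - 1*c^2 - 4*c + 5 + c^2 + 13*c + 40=0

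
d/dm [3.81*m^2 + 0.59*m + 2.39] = 7.62*m + 0.59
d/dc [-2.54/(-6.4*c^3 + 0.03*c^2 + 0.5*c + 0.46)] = (-48.768*c^2 + 0.1524*c + 1.27)/(-6.4*c^3 + 0.03*c^2 + 0.5*c + 0.46)^2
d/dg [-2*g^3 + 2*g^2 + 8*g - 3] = -6*g^2 + 4*g + 8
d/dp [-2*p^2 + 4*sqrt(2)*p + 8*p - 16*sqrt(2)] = -4*p + 4*sqrt(2) + 8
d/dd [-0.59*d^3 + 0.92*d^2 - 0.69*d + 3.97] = -1.77*d^2 + 1.84*d - 0.69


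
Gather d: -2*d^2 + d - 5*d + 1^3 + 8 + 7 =-2*d^2 - 4*d + 16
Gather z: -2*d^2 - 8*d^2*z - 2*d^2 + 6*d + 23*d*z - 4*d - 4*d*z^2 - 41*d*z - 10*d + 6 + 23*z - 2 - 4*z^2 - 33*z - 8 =-4*d^2 - 8*d + z^2*(-4*d - 4) + z*(-8*d^2 - 18*d - 10) - 4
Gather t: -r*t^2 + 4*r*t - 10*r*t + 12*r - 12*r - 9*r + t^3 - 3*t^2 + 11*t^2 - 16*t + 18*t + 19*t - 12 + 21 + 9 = -9*r + t^3 + t^2*(8 - r) + t*(21 - 6*r) + 18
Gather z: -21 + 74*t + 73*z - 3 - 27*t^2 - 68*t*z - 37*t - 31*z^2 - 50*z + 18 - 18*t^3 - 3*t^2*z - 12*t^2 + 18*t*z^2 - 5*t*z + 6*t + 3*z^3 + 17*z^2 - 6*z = -18*t^3 - 39*t^2 + 43*t + 3*z^3 + z^2*(18*t - 14) + z*(-3*t^2 - 73*t + 17) - 6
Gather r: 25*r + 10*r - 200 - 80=35*r - 280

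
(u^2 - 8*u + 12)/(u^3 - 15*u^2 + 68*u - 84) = 1/(u - 7)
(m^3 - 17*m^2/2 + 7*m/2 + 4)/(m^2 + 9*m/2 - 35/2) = (2*m^3 - 17*m^2 + 7*m + 8)/(2*m^2 + 9*m - 35)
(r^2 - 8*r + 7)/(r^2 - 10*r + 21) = (r - 1)/(r - 3)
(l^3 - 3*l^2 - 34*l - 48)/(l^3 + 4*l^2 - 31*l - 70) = (l^2 - 5*l - 24)/(l^2 + 2*l - 35)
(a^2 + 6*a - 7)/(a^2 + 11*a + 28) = (a - 1)/(a + 4)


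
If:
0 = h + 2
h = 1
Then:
No Solution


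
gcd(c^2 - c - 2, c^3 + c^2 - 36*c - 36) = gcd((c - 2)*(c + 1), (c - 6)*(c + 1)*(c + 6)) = c + 1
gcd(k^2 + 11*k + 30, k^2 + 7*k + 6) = k + 6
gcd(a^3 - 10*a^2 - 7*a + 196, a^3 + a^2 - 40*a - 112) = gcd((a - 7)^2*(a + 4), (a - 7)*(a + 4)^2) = a^2 - 3*a - 28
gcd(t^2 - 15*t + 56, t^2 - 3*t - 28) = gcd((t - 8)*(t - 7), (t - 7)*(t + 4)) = t - 7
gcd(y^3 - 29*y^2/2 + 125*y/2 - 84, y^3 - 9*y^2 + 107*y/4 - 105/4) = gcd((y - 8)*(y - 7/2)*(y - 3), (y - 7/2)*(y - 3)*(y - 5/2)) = y^2 - 13*y/2 + 21/2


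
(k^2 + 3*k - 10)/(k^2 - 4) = (k + 5)/(k + 2)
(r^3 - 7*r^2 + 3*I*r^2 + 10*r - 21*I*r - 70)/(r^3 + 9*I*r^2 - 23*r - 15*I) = (r^2 - r*(7 + 2*I) + 14*I)/(r^2 + 4*I*r - 3)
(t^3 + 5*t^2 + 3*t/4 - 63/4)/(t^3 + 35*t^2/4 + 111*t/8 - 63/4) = 2*(2*t^2 + 3*t - 9)/(4*t^2 + 21*t - 18)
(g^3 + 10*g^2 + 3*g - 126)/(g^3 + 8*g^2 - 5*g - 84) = (g + 6)/(g + 4)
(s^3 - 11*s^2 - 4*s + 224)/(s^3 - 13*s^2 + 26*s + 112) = (s + 4)/(s + 2)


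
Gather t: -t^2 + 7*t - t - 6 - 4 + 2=-t^2 + 6*t - 8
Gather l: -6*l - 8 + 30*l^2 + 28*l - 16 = 30*l^2 + 22*l - 24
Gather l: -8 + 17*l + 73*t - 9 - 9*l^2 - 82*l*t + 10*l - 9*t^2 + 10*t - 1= -9*l^2 + l*(27 - 82*t) - 9*t^2 + 83*t - 18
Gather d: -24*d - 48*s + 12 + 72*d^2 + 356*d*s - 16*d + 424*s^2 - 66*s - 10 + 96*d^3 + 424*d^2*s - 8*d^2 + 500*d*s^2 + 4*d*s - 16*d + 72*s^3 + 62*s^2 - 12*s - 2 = 96*d^3 + d^2*(424*s + 64) + d*(500*s^2 + 360*s - 56) + 72*s^3 + 486*s^2 - 126*s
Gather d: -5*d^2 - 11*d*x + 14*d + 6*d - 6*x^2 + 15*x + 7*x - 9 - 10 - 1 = -5*d^2 + d*(20 - 11*x) - 6*x^2 + 22*x - 20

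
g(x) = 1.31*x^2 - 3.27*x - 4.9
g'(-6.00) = -18.99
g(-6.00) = 61.88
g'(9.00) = 20.31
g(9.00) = 71.78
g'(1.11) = -0.36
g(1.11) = -6.92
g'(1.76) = 1.34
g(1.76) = -6.60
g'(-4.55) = -15.19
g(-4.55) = 37.10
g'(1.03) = -0.57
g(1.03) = -6.88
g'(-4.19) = -14.25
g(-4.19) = 31.80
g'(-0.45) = -4.45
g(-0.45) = -3.16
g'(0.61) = -1.67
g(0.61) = -6.41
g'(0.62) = -1.65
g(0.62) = -6.42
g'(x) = 2.62*x - 3.27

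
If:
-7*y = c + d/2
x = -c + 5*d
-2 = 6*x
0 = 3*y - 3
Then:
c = -19/3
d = -4/3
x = -1/3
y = 1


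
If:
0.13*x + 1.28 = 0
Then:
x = -9.85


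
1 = 1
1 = 1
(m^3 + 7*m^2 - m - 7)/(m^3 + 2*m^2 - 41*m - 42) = (m - 1)/(m - 6)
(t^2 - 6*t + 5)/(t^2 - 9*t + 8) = (t - 5)/(t - 8)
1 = 1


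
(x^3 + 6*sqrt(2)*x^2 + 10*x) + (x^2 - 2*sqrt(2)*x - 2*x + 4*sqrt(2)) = x^3 + x^2 + 6*sqrt(2)*x^2 - 2*sqrt(2)*x + 8*x + 4*sqrt(2)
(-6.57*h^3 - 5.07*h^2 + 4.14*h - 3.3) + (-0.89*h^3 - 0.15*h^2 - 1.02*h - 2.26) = -7.46*h^3 - 5.22*h^2 + 3.12*h - 5.56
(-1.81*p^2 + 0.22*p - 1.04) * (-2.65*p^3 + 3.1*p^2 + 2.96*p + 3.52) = 4.7965*p^5 - 6.194*p^4 - 1.9196*p^3 - 8.944*p^2 - 2.304*p - 3.6608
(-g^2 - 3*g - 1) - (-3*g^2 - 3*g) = 2*g^2 - 1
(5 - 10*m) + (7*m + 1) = 6 - 3*m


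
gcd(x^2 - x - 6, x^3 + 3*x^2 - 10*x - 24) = x^2 - x - 6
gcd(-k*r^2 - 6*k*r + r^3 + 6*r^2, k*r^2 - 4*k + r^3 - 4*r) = 1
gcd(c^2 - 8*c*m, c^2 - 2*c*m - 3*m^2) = 1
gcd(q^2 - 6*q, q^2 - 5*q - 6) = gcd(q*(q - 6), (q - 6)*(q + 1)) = q - 6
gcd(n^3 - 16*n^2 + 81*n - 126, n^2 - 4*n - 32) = 1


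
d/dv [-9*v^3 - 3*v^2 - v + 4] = -27*v^2 - 6*v - 1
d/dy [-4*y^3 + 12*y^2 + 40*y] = -12*y^2 + 24*y + 40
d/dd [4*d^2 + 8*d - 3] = 8*d + 8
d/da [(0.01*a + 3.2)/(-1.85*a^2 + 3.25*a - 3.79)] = (0.0185*a^2 + 11.84*a - 10.4379)/(3.4225*a^4 - 12.025*a^3 + 24.5855*a^2 - 24.635*a + 14.3641)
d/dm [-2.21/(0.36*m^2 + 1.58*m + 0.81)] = (1.5912*m + 3.4918)/(0.36*m^2 + 1.58*m + 0.81)^2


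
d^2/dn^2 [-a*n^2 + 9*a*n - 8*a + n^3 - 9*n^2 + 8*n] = -2*a + 6*n - 18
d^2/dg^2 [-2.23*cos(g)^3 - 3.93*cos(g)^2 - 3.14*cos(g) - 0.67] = 4.8125*cos(g) + 7.86*cos(2*g) + 5.0175*cos(3*g)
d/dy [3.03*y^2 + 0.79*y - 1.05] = 6.06*y + 0.79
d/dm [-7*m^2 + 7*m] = 7 - 14*m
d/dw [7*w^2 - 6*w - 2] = 14*w - 6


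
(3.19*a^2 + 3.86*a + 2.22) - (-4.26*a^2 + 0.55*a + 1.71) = 7.45*a^2 + 3.31*a + 0.51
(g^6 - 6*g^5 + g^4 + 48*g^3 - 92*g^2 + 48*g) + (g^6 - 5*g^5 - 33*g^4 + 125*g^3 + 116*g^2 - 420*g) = 2*g^6 - 11*g^5 - 32*g^4 + 173*g^3 + 24*g^2 - 372*g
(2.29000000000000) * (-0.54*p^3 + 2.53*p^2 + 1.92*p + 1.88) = -1.2366*p^3 + 5.7937*p^2 + 4.3968*p + 4.3052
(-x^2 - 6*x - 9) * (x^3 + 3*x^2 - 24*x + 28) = -x^5 - 9*x^4 - 3*x^3 + 89*x^2 + 48*x - 252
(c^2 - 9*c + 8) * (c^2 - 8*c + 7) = c^4 - 17*c^3 + 87*c^2 - 127*c + 56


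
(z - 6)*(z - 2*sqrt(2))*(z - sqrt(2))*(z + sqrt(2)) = z^4 - 6*z^3 - 2*sqrt(2)*z^3 - 2*z^2 + 12*sqrt(2)*z^2 + 4*sqrt(2)*z + 12*z - 24*sqrt(2)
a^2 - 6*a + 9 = (a - 3)^2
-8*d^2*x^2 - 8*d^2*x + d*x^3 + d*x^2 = x*(-8*d + x)*(d*x + d)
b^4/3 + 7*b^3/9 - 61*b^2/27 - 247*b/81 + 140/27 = (b/3 + 1)*(b - 5/3)*(b - 4/3)*(b + 7/3)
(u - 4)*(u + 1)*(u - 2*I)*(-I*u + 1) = -I*u^4 - u^3 + 3*I*u^3 + 3*u^2 + 2*I*u^2 + 4*u + 6*I*u + 8*I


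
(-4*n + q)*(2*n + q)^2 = -16*n^3 - 12*n^2*q + q^3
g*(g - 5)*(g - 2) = g^3 - 7*g^2 + 10*g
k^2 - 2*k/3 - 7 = (k - 3)*(k + 7/3)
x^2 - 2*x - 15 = (x - 5)*(x + 3)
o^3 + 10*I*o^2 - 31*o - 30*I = (o + 2*I)*(o + 3*I)*(o + 5*I)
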